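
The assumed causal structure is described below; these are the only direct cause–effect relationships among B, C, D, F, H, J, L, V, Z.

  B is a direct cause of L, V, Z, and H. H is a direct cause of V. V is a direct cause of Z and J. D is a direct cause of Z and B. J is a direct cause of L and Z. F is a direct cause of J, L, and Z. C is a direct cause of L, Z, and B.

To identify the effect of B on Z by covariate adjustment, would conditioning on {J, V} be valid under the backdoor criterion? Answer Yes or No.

Backdoor paths from B to Z (paths whose first edge points into B):
  P1: B <- C -> L <- F -> J <- V -> Z
  P2: B <- C -> L <- F -> J -> Z
  P3: B <- C -> L <- F -> Z
  P4: B <- C -> L <- J <- F -> Z
  P5: B <- C -> L <- J <- V -> Z
  P6: B <- C -> L <- J -> Z
  P7: B <- C -> Z
  P8: B <- D -> Z
Condition 1 (no descendant of B in the set): FAILS — J and V are descendants of B.
Condition 2 (every backdoor path blocked by {J, V}):
  P1: blocked at collider L (neither it nor any descendant is in the conditioning set).
  P2: blocked at collider L (neither it nor any descendant is in the conditioning set).
  P3: blocked at collider L (neither it nor any descendant is in the conditioning set).
  P4: blocked at collider L (neither it nor any descendant is in the conditioning set).
  P5: blocked at collider L (neither it nor any descendant is in the conditioning set).
  P6: blocked at collider L (neither it nor any descendant is in the conditioning set).
  P7: open — no interior node is in the conditioning set.
  P8: open — no interior node is in the conditioning set.
{J, V} does not satisfy the backdoor criterion.

No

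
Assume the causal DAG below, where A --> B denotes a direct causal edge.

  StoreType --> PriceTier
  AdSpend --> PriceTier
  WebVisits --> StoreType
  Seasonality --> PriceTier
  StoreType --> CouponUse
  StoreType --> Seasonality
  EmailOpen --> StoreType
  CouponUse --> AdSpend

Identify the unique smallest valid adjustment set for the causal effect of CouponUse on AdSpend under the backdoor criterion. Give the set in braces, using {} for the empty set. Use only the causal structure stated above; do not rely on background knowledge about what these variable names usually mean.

{}

Variables eligible for adjustment (non-descendants of CouponUse, excluding CouponUse and AdSpend): {EmailOpen, Seasonality, StoreType, WebVisits}.
Backdoor paths from CouponUse to AdSpend:
  P1: CouponUse <- StoreType -> Seasonality -> PriceTier <- AdSpend
  P2: CouponUse <- StoreType -> PriceTier <- AdSpend
Each backdoor path contains an unconditioned collider, so every path is already blocked with the empty conditioning set:
  P1: blocked at collider PriceTier (neither it nor any descendant is in the conditioning set).
  P2: blocked at collider PriceTier (neither it nor any descendant is in the conditioning set).
The empty set is therefore the unique smallest valid set.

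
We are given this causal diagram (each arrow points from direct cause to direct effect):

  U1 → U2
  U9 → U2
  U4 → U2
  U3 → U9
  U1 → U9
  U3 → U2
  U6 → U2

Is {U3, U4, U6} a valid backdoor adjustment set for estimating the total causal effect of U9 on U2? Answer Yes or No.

Backdoor paths from U9 to U2 (paths whose first edge points into U9):
  P1: U9 <- U1 -> U2
  P2: U9 <- U3 -> U2
Condition 1 (no descendant of U9 in the set): holds — descendants of U9 are {U2}; none are in {U3, U4, U6}.
Condition 2 (every backdoor path blocked by {U3, U4, U6}):
  P1: open — no interior node is in the conditioning set.
  P2: blocked at fork node U3 ∈ conditioning set.
{U3, U4, U6} does not satisfy the backdoor criterion.

No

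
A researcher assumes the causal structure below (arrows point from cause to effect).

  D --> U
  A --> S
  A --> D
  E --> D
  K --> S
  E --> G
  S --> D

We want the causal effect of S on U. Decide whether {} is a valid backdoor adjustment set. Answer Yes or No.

Backdoor paths from S to U (paths whose first edge points into S):
  P1: S <- A -> D -> U
Condition 1 (no descendant of S in the set): holds — descendants of S are {D, U}; none are in {}.
Condition 2 (every backdoor path blocked by {}):
  P1: open — no interior node is in the conditioning set.
{} does not satisfy the backdoor criterion.

No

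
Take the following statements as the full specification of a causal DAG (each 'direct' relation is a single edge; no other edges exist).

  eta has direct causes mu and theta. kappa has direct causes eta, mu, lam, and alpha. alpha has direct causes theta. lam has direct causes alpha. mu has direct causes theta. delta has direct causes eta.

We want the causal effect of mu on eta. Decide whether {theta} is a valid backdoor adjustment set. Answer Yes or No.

Backdoor paths from mu to eta (paths whose first edge points into mu):
  P1: mu <- theta -> eta
  P2: mu <- theta -> alpha -> lam -> kappa <- eta
  P3: mu <- theta -> alpha -> kappa <- eta
Condition 1 (no descendant of mu in the set): holds — descendants of mu are {delta, eta, kappa}; none are in {theta}.
Condition 2 (every backdoor path blocked by {theta}):
  P1: blocked at fork node theta ∈ conditioning set.
  P2: blocked at fork node theta ∈ conditioning set.
  P3: blocked at fork node theta ∈ conditioning set.
{theta} satisfies the backdoor criterion.

Yes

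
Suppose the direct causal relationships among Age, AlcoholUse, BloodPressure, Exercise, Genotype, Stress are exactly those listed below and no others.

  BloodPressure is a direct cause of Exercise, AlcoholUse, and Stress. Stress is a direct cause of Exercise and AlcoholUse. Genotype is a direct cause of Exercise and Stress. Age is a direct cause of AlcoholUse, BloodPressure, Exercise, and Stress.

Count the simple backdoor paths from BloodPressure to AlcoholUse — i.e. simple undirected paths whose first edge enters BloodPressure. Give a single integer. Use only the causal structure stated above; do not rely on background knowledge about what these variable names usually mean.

A backdoor path from BloodPressure to AlcoholUse is any simple undirected path whose first edge points into BloodPressure (i.e. leaves BloodPressure via a parent).
Parents of BloodPressure: {Age}.
Enumerating:
  P1: BloodPressure <- Age -> Stress -> AlcoholUse
  P2: BloodPressure <- Age -> AlcoholUse
  P3: BloodPressure <- Age -> Exercise <- Genotype -> Stress -> AlcoholUse
  P4: BloodPressure <- Age -> Exercise <- Stress -> AlcoholUse
That exhausts the simple backdoor paths. Count: 4.

4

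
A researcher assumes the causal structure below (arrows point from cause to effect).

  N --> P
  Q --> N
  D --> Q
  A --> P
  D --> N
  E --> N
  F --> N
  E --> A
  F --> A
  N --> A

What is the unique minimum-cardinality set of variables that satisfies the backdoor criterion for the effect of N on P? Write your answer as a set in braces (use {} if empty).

Variables eligible for adjustment (non-descendants of N, excluding N and P): {D, E, F, Q}.
Backdoor paths from N to P:
  P1: N <- F -> A -> P
  P2: N <- E -> A -> P
The empty set is not sufficient: P1 (N <- F -> A -> P) has no collider blocking it and no conditioned non-collider, so it is open.
Try {E, F}:
  P1: blocked at fork node F ∈ conditioning set.
  P2: blocked at fork node E ∈ conditioning set.
{E, F} contains no descendant of N and blocks every backdoor path.
Every element of {E, F} is needed (dropping E leaves P2 open; dropping F leaves P1 open), so no proper subset is valid.
Among all size-2 subsets of the eligible variables, only {E, F} blocks every backdoor path, so it is the unique smallest valid adjustment set.

{E, F}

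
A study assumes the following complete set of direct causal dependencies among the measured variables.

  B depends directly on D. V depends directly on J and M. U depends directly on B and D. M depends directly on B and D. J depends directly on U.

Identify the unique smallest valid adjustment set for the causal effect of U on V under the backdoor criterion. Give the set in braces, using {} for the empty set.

Variables eligible for adjustment (non-descendants of U, excluding U and V): {B, D, M}.
Backdoor paths from U to V:
  P1: U <- D -> B -> M -> V
  P2: U <- D -> M -> V
  P3: U <- B <- D -> M -> V
  P4: U <- B -> M -> V
The empty set is not sufficient: P1 (U <- D -> B -> M -> V) has no collider blocking it and no conditioned non-collider, so it is open.
Try {M}:
  P1: blocked at chain node M ∈ conditioning set.
  P2: blocked at chain node M ∈ conditioning set.
  P3: blocked at chain node M ∈ conditioning set.
  P4: blocked at chain node M ∈ conditioning set.
{M} contains no descendant of U and blocks every backdoor path.
No other singleton works — e.g. {D} leaves P4 open — so {M} is the unique smallest valid adjustment set.

{M}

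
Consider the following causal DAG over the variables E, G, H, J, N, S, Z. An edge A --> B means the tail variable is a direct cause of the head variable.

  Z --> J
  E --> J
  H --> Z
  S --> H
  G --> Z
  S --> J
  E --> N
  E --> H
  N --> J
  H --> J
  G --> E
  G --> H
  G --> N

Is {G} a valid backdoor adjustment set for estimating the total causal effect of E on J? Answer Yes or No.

Backdoor paths from E to J (paths whose first edge points into E):
  P1: E <- G -> N -> J
  P2: E <- G -> H <- S -> J
  P3: E <- G -> H -> Z -> J
  P4: E <- G -> H -> J
  P5: E <- G -> Z <- H <- S -> J
  P6: E <- G -> Z <- H -> J
  P7: E <- G -> Z -> J
Condition 1 (no descendant of E in the set): holds — descendants of E are {H, J, N, Z}; none are in {G}.
Condition 2 (every backdoor path blocked by {G}):
  P1: blocked at fork node G ∈ conditioning set.
  P2: blocked at fork node G ∈ conditioning set.
  P3: blocked at fork node G ∈ conditioning set.
  P4: blocked at fork node G ∈ conditioning set.
  P5: blocked at fork node G ∈ conditioning set.
  P6: blocked at fork node G ∈ conditioning set.
  P7: blocked at fork node G ∈ conditioning set.
{G} satisfies the backdoor criterion.

Yes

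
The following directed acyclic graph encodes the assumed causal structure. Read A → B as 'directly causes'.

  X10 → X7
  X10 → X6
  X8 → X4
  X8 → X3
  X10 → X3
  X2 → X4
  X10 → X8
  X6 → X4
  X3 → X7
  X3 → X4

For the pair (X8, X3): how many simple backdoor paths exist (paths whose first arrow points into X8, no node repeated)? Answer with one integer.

3

A backdoor path from X8 to X3 is any simple undirected path whose first edge points into X8 (i.e. leaves X8 via a parent).
Parents of X8: {X10}.
Enumerating:
  P1: X8 <- X10 -> X6 -> X4 <- X3
  P2: X8 <- X10 -> X3
  P3: X8 <- X10 -> X7 <- X3
That exhausts the simple backdoor paths. Count: 3.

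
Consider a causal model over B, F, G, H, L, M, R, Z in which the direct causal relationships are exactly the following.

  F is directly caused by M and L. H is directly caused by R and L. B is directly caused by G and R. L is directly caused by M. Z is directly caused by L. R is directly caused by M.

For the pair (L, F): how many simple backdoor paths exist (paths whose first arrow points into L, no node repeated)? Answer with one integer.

1

A backdoor path from L to F is any simple undirected path whose first edge points into L (i.e. leaves L via a parent).
Parents of L: {M}.
Enumerating:
  P1: L <- M -> F
That exhausts the simple backdoor paths. Count: 1.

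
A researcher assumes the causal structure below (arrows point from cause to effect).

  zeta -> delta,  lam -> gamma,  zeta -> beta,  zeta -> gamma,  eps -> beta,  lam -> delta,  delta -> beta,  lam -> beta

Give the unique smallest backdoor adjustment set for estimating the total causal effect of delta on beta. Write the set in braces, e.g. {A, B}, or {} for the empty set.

Variables eligible for adjustment (non-descendants of delta, excluding delta and beta): {eps, gamma, lam, zeta}.
Backdoor paths from delta to beta:
  P1: delta <- zeta -> gamma <- lam -> beta
  P2: delta <- zeta -> beta
  P3: delta <- lam -> gamma <- zeta -> beta
  P4: delta <- lam -> beta
The empty set is not sufficient: P2 (delta <- zeta -> beta) has no collider blocking it and no conditioned non-collider, so it is open.
Try {lam, zeta}:
  P1: blocked at fork node zeta ∈ conditioning set.
  P2: blocked at fork node zeta ∈ conditioning set.
  P3: blocked at fork node lam ∈ conditioning set.
  P4: blocked at fork node lam ∈ conditioning set.
{lam, zeta} contains no descendant of delta and blocks every backdoor path.
Every element of {lam, zeta} is needed (dropping lam leaves P4 open; dropping zeta leaves P2 open), so no proper subset is valid.
Among all size-2 subsets of the eligible variables, only {lam, zeta} blocks every backdoor path, so it is the unique smallest valid adjustment set.

{lam, zeta}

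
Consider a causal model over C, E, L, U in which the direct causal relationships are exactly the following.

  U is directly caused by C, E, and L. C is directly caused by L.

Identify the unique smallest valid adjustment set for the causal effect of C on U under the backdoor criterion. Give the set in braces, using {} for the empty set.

{L}

Variables eligible for adjustment (non-descendants of C, excluding C and U): {E, L}.
Backdoor paths from C to U:
  P1: C <- L -> U
The empty set is not sufficient: P1 (C <- L -> U) has no collider blocking it and no conditioned non-collider, so it is open.
Try {L}:
  P1: blocked at fork node L ∈ conditioning set.
{L} contains no descendant of C and blocks every backdoor path.
No other singleton works — e.g. {E} leaves P1 open — so {L} is the unique smallest valid adjustment set.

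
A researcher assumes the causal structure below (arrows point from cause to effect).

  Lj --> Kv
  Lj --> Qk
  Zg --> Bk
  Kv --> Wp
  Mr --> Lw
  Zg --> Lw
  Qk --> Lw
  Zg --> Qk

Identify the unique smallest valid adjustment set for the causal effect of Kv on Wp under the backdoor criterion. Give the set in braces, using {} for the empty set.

{}

Variables eligible for adjustment (non-descendants of Kv, excluding Kv and Wp): {Bk, Lj, Lw, Mr, Qk, Zg}.
Backdoor paths from Kv to Wp:
  (none)
With no backdoor paths the empty set already satisfies the criterion, and it is trivially minimal.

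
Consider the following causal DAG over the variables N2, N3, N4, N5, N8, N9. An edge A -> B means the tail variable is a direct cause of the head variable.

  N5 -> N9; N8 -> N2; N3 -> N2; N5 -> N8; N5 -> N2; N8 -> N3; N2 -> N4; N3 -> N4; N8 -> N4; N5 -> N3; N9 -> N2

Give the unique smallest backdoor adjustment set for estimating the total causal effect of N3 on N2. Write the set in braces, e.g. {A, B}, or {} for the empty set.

{N5, N8}

Variables eligible for adjustment (non-descendants of N3, excluding N3 and N2): {N5, N8, N9}.
Backdoor paths from N3 to N2:
  P1: N3 <- N5 -> N8 -> N2
  P2: N3 <- N5 -> N8 -> N4 <- N2
  P3: N3 <- N5 -> N9 -> N2
  P4: N3 <- N5 -> N2
  P5: N3 <- N8 <- N5 -> N9 -> N2
  P6: N3 <- N8 <- N5 -> N2
  P7: N3 <- N8 -> N2
  P8: N3 <- N8 -> N4 <- N2
The empty set is not sufficient: P1 (N3 <- N5 -> N8 -> N2) has no collider blocking it and no conditioned non-collider, so it is open.
Try {N5, N8}:
  P1: blocked at fork node N5 ∈ conditioning set.
  P2: blocked at fork node N5 ∈ conditioning set.
  P3: blocked at fork node N5 ∈ conditioning set.
  P4: blocked at fork node N5 ∈ conditioning set.
  P5: blocked at chain node N8 ∈ conditioning set.
  P6: blocked at chain node N8 ∈ conditioning set.
  P7: blocked at fork node N8 ∈ conditioning set.
  P8: blocked at fork node N8 ∈ conditioning set.
{N5, N8} contains no descendant of N3 and blocks every backdoor path.
Every element of {N5, N8} is needed (dropping N5 leaves P3 open; dropping N8 leaves P7 open), so no proper subset is valid.
Among all size-2 subsets of the eligible variables, only {N5, N8} blocks every backdoor path, so it is the unique smallest valid adjustment set.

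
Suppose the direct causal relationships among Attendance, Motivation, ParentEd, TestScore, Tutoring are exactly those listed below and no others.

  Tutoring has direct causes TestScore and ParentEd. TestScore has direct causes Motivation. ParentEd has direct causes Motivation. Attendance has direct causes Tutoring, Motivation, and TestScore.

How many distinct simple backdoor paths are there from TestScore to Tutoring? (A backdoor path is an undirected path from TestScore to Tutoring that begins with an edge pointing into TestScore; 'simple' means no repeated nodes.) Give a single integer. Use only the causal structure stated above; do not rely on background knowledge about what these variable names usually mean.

2

A backdoor path from TestScore to Tutoring is any simple undirected path whose first edge points into TestScore (i.e. leaves TestScore via a parent).
Parents of TestScore: {Motivation}.
Enumerating:
  P1: TestScore <- Motivation -> ParentEd -> Tutoring
  P2: TestScore <- Motivation -> Attendance <- Tutoring
That exhausts the simple backdoor paths. Count: 2.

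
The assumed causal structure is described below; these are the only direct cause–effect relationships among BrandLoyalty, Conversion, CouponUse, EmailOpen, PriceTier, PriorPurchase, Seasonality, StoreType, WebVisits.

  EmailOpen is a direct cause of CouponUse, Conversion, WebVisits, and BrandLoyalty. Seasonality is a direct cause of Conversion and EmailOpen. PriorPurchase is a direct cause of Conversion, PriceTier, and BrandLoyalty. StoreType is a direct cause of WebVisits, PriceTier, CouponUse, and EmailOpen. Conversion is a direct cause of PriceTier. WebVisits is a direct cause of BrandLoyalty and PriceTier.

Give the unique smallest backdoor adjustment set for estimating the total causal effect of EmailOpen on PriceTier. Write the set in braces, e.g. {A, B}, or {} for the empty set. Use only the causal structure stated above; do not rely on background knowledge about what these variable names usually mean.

Variables eligible for adjustment (non-descendants of EmailOpen, excluding EmailOpen and PriceTier): {PriorPurchase, Seasonality, StoreType}.
Backdoor paths from EmailOpen to PriceTier:
  P1: EmailOpen <- Seasonality -> Conversion <- PriorPurchase -> PriceTier
  P2: EmailOpen <- Seasonality -> Conversion <- PriorPurchase -> BrandLoyalty <- WebVisits <- StoreType -> PriceTier
  P3: EmailOpen <- Seasonality -> Conversion <- PriorPurchase -> BrandLoyalty <- WebVisits -> PriceTier
  P4: EmailOpen <- Seasonality -> Conversion -> PriceTier
  P5: EmailOpen <- StoreType -> WebVisits -> PriceTier
  P6: EmailOpen <- StoreType -> WebVisits -> BrandLoyalty <- PriorPurchase -> Conversion -> PriceTier
  P7: EmailOpen <- StoreType -> WebVisits -> BrandLoyalty <- PriorPurchase -> PriceTier
  P8: EmailOpen <- StoreType -> PriceTier
The empty set is not sufficient: P4 (EmailOpen <- Seasonality -> Conversion -> PriceTier) has no collider blocking it and no conditioned non-collider, so it is open.
Try {Seasonality, StoreType}:
  P1: blocked at fork node Seasonality ∈ conditioning set.
  P2: blocked at fork node Seasonality ∈ conditioning set.
  P3: blocked at fork node Seasonality ∈ conditioning set.
  P4: blocked at fork node Seasonality ∈ conditioning set.
  P5: blocked at fork node StoreType ∈ conditioning set.
  P6: blocked at fork node StoreType ∈ conditioning set.
  P7: blocked at fork node StoreType ∈ conditioning set.
  P8: blocked at fork node StoreType ∈ conditioning set.
{Seasonality, StoreType} contains no descendant of EmailOpen and blocks every backdoor path.
Every element of {Seasonality, StoreType} is needed (dropping Seasonality leaves P4 open; dropping StoreType leaves P5 open), so no proper subset is valid.
Among all size-2 subsets of the eligible variables, only {Seasonality, StoreType} blocks every backdoor path, so it is the unique smallest valid adjustment set.

{Seasonality, StoreType}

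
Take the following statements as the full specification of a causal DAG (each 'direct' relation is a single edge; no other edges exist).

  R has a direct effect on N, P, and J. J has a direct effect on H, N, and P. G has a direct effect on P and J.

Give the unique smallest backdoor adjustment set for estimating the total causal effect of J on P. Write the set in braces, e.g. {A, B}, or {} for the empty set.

Variables eligible for adjustment (non-descendants of J, excluding J and P): {G, R}.
Backdoor paths from J to P:
  P1: J <- R -> P
  P2: J <- G -> P
The empty set is not sufficient: P1 (J <- R -> P) has no collider blocking it and no conditioned non-collider, so it is open.
Try {G, R}:
  P1: blocked at fork node R ∈ conditioning set.
  P2: blocked at fork node G ∈ conditioning set.
{G, R} contains no descendant of J and blocks every backdoor path.
Every element of {G, R} is needed (dropping G leaves P2 open; dropping R leaves P1 open), so no proper subset is valid.
Among all size-2 subsets of the eligible variables, only {G, R} blocks every backdoor path, so it is the unique smallest valid adjustment set.

{G, R}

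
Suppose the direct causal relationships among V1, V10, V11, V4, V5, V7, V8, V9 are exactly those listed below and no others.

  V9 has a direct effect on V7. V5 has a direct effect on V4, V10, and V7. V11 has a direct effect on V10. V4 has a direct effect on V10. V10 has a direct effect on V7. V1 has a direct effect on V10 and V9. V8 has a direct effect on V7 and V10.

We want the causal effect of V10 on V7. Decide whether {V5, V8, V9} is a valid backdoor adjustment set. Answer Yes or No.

Yes

Backdoor paths from V10 to V7 (paths whose first edge points into V10):
  P1: V10 <- V5 -> V7
  P2: V10 <- V4 <- V5 -> V7
  P3: V10 <- V1 -> V9 -> V7
  P4: V10 <- V8 -> V7
Condition 1 (no descendant of V10 in the set): holds — descendants of V10 are {V7}; none are in {V5, V8, V9}.
Condition 2 (every backdoor path blocked by {V5, V8, V9}):
  P1: blocked at fork node V5 ∈ conditioning set.
  P2: blocked at fork node V5 ∈ conditioning set.
  P3: blocked at chain node V9 ∈ conditioning set.
  P4: blocked at fork node V8 ∈ conditioning set.
{V5, V8, V9} satisfies the backdoor criterion.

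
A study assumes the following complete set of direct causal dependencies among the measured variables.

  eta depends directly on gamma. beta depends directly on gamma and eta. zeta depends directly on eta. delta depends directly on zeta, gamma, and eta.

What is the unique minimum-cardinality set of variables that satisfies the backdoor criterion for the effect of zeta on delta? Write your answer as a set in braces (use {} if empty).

{eta}

Variables eligible for adjustment (non-descendants of zeta, excluding zeta and delta): {beta, eta, gamma}.
Backdoor paths from zeta to delta:
  P1: zeta <- eta <- gamma -> delta
  P2: zeta <- eta -> beta <- gamma -> delta
  P3: zeta <- eta -> delta
The empty set is not sufficient: P1 (zeta <- eta <- gamma -> delta) has no collider blocking it and no conditioned non-collider, so it is open.
Try {eta}:
  P1: blocked at chain node eta ∈ conditioning set.
  P2: blocked at fork node eta ∈ conditioning set.
  P3: blocked at fork node eta ∈ conditioning set.
{eta} contains no descendant of zeta and blocks every backdoor path.
No other singleton works — e.g. {gamma} leaves P3 open — so {eta} is the unique smallest valid adjustment set.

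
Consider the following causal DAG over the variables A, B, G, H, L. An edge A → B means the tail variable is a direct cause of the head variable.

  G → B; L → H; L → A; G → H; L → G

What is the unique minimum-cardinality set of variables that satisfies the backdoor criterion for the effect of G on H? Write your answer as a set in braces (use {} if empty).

{L}

Variables eligible for adjustment (non-descendants of G, excluding G and H): {A, L}.
Backdoor paths from G to H:
  P1: G <- L -> H
The empty set is not sufficient: P1 (G <- L -> H) has no collider blocking it and no conditioned non-collider, so it is open.
Try {L}:
  P1: blocked at fork node L ∈ conditioning set.
{L} contains no descendant of G and blocks every backdoor path.
No other singleton works — e.g. {A} leaves P1 open — so {L} is the unique smallest valid adjustment set.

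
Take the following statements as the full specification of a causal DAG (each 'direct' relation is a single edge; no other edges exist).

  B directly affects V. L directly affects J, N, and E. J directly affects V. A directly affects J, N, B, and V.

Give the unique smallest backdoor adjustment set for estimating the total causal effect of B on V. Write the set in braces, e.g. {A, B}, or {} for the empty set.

{A}

Variables eligible for adjustment (non-descendants of B, excluding B and V): {A, E, J, L, N}.
Backdoor paths from B to V:
  P1: B <- A -> J -> V
  P2: B <- A -> V
  P3: B <- A -> N <- L -> J -> V
The empty set is not sufficient: P1 (B <- A -> J -> V) has no collider blocking it and no conditioned non-collider, so it is open.
Try {A}:
  P1: blocked at fork node A ∈ conditioning set.
  P2: blocked at fork node A ∈ conditioning set.
  P3: blocked at fork node A ∈ conditioning set.
{A} contains no descendant of B and blocks every backdoor path.
No other singleton works — e.g. {L} leaves P1 open — so {A} is the unique smallest valid adjustment set.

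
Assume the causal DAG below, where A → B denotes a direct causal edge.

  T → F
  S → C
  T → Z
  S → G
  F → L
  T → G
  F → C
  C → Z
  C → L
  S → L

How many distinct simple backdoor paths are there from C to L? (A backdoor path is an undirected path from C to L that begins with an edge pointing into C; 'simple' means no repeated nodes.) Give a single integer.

A backdoor path from C to L is any simple undirected path whose first edge points into C (i.e. leaves C via a parent).
Parents of C: {F, S}.
Enumerating:
  P1: C <- F <- T -> G <- S -> L
  P2: C <- F -> L
  P3: C <- S -> L
  P4: C <- S -> G <- T -> F -> L
That exhausts the simple backdoor paths. Count: 4.

4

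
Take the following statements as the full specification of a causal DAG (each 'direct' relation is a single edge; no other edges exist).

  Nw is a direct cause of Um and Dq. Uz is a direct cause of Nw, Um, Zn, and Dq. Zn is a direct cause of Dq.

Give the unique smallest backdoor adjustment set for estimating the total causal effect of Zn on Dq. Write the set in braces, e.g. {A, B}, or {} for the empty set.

{Uz}

Variables eligible for adjustment (non-descendants of Zn, excluding Zn and Dq): {Nw, Um, Uz}.
Backdoor paths from Zn to Dq:
  P1: Zn <- Uz -> Nw -> Dq
  P2: Zn <- Uz -> Um <- Nw -> Dq
  P3: Zn <- Uz -> Dq
The empty set is not sufficient: P1 (Zn <- Uz -> Nw -> Dq) has no collider blocking it and no conditioned non-collider, so it is open.
Try {Uz}:
  P1: blocked at fork node Uz ∈ conditioning set.
  P2: blocked at fork node Uz ∈ conditioning set.
  P3: blocked at fork node Uz ∈ conditioning set.
{Uz} contains no descendant of Zn and blocks every backdoor path.
No other singleton works — e.g. {Nw} leaves P3 open — so {Uz} is the unique smallest valid adjustment set.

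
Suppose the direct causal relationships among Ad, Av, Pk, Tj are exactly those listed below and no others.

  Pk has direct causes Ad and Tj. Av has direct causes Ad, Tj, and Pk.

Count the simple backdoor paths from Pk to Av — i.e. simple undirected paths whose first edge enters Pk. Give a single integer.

2

A backdoor path from Pk to Av is any simple undirected path whose first edge points into Pk (i.e. leaves Pk via a parent).
Parents of Pk: {Ad, Tj}.
Enumerating:
  P1: Pk <- Tj -> Av
  P2: Pk <- Ad -> Av
That exhausts the simple backdoor paths. Count: 2.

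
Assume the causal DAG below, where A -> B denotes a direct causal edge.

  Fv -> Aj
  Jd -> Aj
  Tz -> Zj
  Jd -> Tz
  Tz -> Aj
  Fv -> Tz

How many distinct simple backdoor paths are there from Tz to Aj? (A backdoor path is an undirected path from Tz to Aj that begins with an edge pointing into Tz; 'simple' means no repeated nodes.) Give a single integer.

A backdoor path from Tz to Aj is any simple undirected path whose first edge points into Tz (i.e. leaves Tz via a parent).
Parents of Tz: {Fv, Jd}.
Enumerating:
  P1: Tz <- Jd -> Aj
  P2: Tz <- Fv -> Aj
That exhausts the simple backdoor paths. Count: 2.

2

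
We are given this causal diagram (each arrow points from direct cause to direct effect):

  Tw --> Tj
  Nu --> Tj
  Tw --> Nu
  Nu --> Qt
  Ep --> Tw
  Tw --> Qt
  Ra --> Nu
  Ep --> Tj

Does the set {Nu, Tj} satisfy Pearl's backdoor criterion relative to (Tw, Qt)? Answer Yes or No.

Backdoor paths from Tw to Qt (paths whose first edge points into Tw):
  P1: Tw <- Ep -> Tj <- Nu -> Qt
Condition 1 (no descendant of Tw in the set): FAILS — Nu and Tj are descendants of Tw.
Condition 2 (every backdoor path blocked by {Nu, Tj}):
  P1: blocked at fork node Nu ∈ conditioning set.
{Nu, Tj} does not satisfy the backdoor criterion.

No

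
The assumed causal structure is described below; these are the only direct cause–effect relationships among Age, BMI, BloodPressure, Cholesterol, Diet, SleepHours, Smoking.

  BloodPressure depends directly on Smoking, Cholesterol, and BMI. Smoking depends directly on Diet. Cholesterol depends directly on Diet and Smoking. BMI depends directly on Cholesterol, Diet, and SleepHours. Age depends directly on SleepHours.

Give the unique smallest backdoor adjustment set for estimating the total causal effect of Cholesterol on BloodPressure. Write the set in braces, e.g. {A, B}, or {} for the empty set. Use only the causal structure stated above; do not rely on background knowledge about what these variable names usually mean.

Variables eligible for adjustment (non-descendants of Cholesterol, excluding Cholesterol and BloodPressure): {Age, Diet, SleepHours, Smoking}.
Backdoor paths from Cholesterol to BloodPressure:
  P1: Cholesterol <- Diet -> Smoking -> BloodPressure
  P2: Cholesterol <- Diet -> BMI -> BloodPressure
  P3: Cholesterol <- Smoking <- Diet -> BMI -> BloodPressure
  P4: Cholesterol <- Smoking -> BloodPressure
The empty set is not sufficient: P1 (Cholesterol <- Diet -> Smoking -> BloodPressure) has no collider blocking it and no conditioned non-collider, so it is open.
Try {Diet, Smoking}:
  P1: blocked at fork node Diet ∈ conditioning set.
  P2: blocked at fork node Diet ∈ conditioning set.
  P3: blocked at chain node Smoking ∈ conditioning set.
  P4: blocked at fork node Smoking ∈ conditioning set.
{Diet, Smoking} contains no descendant of Cholesterol and blocks every backdoor path.
Every element of {Diet, Smoking} is needed (dropping Diet leaves P2 open; dropping Smoking leaves P4 open), so no proper subset is valid.
Among all size-2 subsets of the eligible variables, only {Diet, Smoking} blocks every backdoor path, so it is the unique smallest valid adjustment set.

{Diet, Smoking}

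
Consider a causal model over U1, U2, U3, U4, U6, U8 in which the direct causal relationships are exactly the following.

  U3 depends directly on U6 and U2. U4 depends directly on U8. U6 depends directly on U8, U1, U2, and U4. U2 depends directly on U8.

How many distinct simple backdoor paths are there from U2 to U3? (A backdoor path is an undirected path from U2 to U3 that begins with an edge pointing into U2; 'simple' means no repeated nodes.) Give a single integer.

2

A backdoor path from U2 to U3 is any simple undirected path whose first edge points into U2 (i.e. leaves U2 via a parent).
Parents of U2: {U8}.
Enumerating:
  P1: U2 <- U8 -> U4 -> U6 -> U3
  P2: U2 <- U8 -> U6 -> U3
That exhausts the simple backdoor paths. Count: 2.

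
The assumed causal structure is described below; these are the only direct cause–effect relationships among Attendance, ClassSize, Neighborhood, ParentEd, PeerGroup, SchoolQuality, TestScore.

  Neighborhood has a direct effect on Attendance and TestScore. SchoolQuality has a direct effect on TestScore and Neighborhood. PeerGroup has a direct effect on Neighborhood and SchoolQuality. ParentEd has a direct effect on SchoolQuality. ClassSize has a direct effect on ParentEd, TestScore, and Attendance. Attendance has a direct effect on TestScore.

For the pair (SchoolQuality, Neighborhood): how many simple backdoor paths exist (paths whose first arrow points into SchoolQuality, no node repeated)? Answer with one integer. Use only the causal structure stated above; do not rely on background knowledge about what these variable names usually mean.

5

A backdoor path from SchoolQuality to Neighborhood is any simple undirected path whose first edge points into SchoolQuality (i.e. leaves SchoolQuality via a parent).
Parents of SchoolQuality: {ParentEd, PeerGroup}.
Enumerating:
  P1: SchoolQuality <- PeerGroup -> Neighborhood
  P2: SchoolQuality <- ParentEd <- ClassSize -> Attendance <- Neighborhood
  P3: SchoolQuality <- ParentEd <- ClassSize -> Attendance -> TestScore <- Neighborhood
  P4: SchoolQuality <- ParentEd <- ClassSize -> TestScore <- Neighborhood
  P5: SchoolQuality <- ParentEd <- ClassSize -> TestScore <- Attendance <- Neighborhood
That exhausts the simple backdoor paths. Count: 5.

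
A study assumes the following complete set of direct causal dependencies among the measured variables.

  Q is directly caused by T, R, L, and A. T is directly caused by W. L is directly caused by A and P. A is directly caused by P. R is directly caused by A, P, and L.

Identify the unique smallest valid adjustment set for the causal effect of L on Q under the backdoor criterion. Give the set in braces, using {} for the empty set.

{A, P}

Variables eligible for adjustment (non-descendants of L, excluding L and Q): {A, P, T, W}.
Backdoor paths from L to Q:
  P1: L <- P -> A -> R -> Q
  P2: L <- P -> A -> Q
  P3: L <- P -> R <- A -> Q
  P4: L <- P -> R -> Q
  P5: L <- A <- P -> R -> Q
  P6: L <- A -> R -> Q
  P7: L <- A -> Q
The empty set is not sufficient: P1 (L <- P -> A -> R -> Q) has no collider blocking it and no conditioned non-collider, so it is open.
Try {A, P}:
  P1: blocked at fork node P ∈ conditioning set.
  P2: blocked at fork node P ∈ conditioning set.
  P3: blocked at fork node P ∈ conditioning set.
  P4: blocked at fork node P ∈ conditioning set.
  P5: blocked at chain node A ∈ conditioning set.
  P6: blocked at fork node A ∈ conditioning set.
  P7: blocked at fork node A ∈ conditioning set.
{A, P} contains no descendant of L and blocks every backdoor path.
Every element of {A, P} is needed (dropping A leaves P6 open; dropping P leaves P4 open), so no proper subset is valid.
Among all size-2 subsets of the eligible variables, only {A, P} blocks every backdoor path, so it is the unique smallest valid adjustment set.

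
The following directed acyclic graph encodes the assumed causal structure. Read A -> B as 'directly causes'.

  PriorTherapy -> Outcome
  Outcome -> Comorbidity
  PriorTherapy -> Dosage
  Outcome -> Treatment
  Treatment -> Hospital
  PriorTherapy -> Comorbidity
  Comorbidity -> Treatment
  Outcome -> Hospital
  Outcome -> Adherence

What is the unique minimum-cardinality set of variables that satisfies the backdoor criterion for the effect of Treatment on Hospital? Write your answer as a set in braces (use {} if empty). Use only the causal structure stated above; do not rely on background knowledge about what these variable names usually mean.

Variables eligible for adjustment (non-descendants of Treatment, excluding Treatment and Hospital): {Adherence, Comorbidity, Dosage, Outcome, PriorTherapy}.
Backdoor paths from Treatment to Hospital:
  P1: Treatment <- Outcome -> Hospital
  P2: Treatment <- Comorbidity <- PriorTherapy -> Outcome -> Hospital
  P3: Treatment <- Comorbidity <- Outcome -> Hospital
The empty set is not sufficient: P1 (Treatment <- Outcome -> Hospital) has no collider blocking it and no conditioned non-collider, so it is open.
Try {Outcome}:
  P1: blocked at fork node Outcome ∈ conditioning set.
  P2: blocked at chain node Outcome ∈ conditioning set.
  P3: blocked at fork node Outcome ∈ conditioning set.
{Outcome} contains no descendant of Treatment and blocks every backdoor path.
No other singleton works — e.g. {PriorTherapy} leaves P1 open — so {Outcome} is the unique smallest valid adjustment set.

{Outcome}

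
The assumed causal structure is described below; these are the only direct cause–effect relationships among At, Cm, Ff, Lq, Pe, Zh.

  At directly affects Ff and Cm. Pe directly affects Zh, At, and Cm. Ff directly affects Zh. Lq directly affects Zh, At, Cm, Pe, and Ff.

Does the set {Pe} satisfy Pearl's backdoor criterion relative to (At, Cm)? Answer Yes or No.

No

Backdoor paths from At to Cm (paths whose first edge points into At):
  P1: At <- Lq -> Pe -> Cm
  P2: At <- Lq -> Ff -> Zh <- Pe -> Cm
  P3: At <- Lq -> Cm
  P4: At <- Lq -> Zh <- Pe -> Cm
  P5: At <- Pe <- Lq -> Cm
  P6: At <- Pe -> Cm
  P7: At <- Pe -> Zh <- Lq -> Cm
  P8: At <- Pe -> Zh <- Ff <- Lq -> Cm
Condition 1 (no descendant of At in the set): holds — descendants of At are {Cm, Ff, Zh}; none are in {Pe}.
Condition 2 (every backdoor path blocked by {Pe}):
  P1: blocked at chain node Pe ∈ conditioning set.
  P2: blocked at collider Zh (neither it nor any descendant is in the conditioning set).
  P3: open — no interior node is in the conditioning set.
  P4: blocked at collider Zh (neither it nor any descendant is in the conditioning set).
  P5: blocked at chain node Pe ∈ conditioning set.
  P6: blocked at fork node Pe ∈ conditioning set.
  P7: blocked at fork node Pe ∈ conditioning set.
  P8: blocked at fork node Pe ∈ conditioning set.
{Pe} does not satisfy the backdoor criterion.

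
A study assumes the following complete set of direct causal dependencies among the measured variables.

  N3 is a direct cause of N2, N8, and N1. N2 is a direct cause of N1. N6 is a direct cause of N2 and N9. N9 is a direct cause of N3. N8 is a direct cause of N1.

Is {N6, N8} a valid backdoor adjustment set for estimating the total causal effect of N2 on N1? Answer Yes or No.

No

Backdoor paths from N2 to N1 (paths whose first edge points into N2):
  P1: N2 <- N6 -> N9 -> N3 -> N8 -> N1
  P2: N2 <- N6 -> N9 -> N3 -> N1
  P3: N2 <- N3 -> N8 -> N1
  P4: N2 <- N3 -> N1
Condition 1 (no descendant of N2 in the set): holds — descendants of N2 are {N1}; none are in {N6, N8}.
Condition 2 (every backdoor path blocked by {N6, N8}):
  P1: blocked at fork node N6 ∈ conditioning set.
  P2: blocked at fork node N6 ∈ conditioning set.
  P3: blocked at chain node N8 ∈ conditioning set.
  P4: open — no interior node is in the conditioning set.
{N6, N8} does not satisfy the backdoor criterion.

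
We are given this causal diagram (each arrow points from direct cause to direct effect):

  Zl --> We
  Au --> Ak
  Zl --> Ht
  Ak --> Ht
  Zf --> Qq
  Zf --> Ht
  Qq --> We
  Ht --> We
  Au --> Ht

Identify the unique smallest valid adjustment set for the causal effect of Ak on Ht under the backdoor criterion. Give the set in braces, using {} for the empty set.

Variables eligible for adjustment (non-descendants of Ak, excluding Ak and Ht): {Au, Qq, Zf, Zl}.
Backdoor paths from Ak to Ht:
  P1: Ak <- Au -> Ht
The empty set is not sufficient: P1 (Ak <- Au -> Ht) has no collider blocking it and no conditioned non-collider, so it is open.
Try {Au}:
  P1: blocked at fork node Au ∈ conditioning set.
{Au} contains no descendant of Ak and blocks every backdoor path.
No other singleton works — e.g. {Zl} leaves P1 open — so {Au} is the unique smallest valid adjustment set.

{Au}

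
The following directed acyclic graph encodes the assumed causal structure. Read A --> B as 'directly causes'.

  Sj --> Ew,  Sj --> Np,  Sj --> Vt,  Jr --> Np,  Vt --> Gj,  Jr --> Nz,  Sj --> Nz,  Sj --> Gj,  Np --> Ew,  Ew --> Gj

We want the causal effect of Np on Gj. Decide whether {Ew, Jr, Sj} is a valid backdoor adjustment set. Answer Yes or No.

Backdoor paths from Np to Gj (paths whose first edge points into Np):
  P1: Np <- Jr -> Nz <- Sj -> Vt -> Gj
  P2: Np <- Jr -> Nz <- Sj -> Ew -> Gj
  P3: Np <- Jr -> Nz <- Sj -> Gj
  P4: Np <- Sj -> Vt -> Gj
  P5: Np <- Sj -> Ew -> Gj
  P6: Np <- Sj -> Gj
Condition 1 (no descendant of Np in the set): FAILS — Ew is a descendant of Np.
Condition 2 (every backdoor path blocked by {Ew, Jr, Sj}):
  P1: blocked at fork node Jr ∈ conditioning set.
  P2: blocked at fork node Jr ∈ conditioning set.
  P3: blocked at fork node Jr ∈ conditioning set.
  P4: blocked at fork node Sj ∈ conditioning set.
  P5: blocked at fork node Sj ∈ conditioning set.
  P6: blocked at fork node Sj ∈ conditioning set.
{Ew, Jr, Sj} does not satisfy the backdoor criterion.

No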